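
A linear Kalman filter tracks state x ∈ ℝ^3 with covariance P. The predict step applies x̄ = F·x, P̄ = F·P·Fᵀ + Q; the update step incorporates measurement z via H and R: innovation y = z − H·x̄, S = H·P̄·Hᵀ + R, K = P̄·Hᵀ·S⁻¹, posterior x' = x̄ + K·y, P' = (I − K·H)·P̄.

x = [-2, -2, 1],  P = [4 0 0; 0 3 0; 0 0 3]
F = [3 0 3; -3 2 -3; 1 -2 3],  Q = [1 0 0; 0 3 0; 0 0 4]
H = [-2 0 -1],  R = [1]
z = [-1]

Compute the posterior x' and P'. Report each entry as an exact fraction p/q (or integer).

x̄ = F·x = [-3, -1, 5]
P̄ = F·P·Fᵀ + Q = [64 -63 39; -63 78 -51; 39 -51 47]
y = z − H·x̄ = [-2]
S = H·P̄·Hᵀ + R = [460]
K = P̄·Hᵀ·S⁻¹ = [-167/460; 177/460; -25/92]
x' = x̄ + K·y = [-523/230, -407/230, 255/46]
P' = (I − K·H)·P̄ = [1551/460 579/460 -587/92; 579/460 4551/460 -267/92; -587/92 -267/92 1199/92]

x' = [-523/230, -407/230, 255/46]
P' = [1551/460 579/460 -587/92; 579/460 4551/460 -267/92; -587/92 -267/92 1199/92]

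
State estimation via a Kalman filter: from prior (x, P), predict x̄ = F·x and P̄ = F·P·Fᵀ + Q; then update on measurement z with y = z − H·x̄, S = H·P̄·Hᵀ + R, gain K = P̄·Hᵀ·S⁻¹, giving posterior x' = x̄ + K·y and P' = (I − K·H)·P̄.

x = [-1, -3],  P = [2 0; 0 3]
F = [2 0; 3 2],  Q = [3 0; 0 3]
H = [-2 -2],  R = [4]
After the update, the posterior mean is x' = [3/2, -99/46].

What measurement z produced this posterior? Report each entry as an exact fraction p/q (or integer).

x̄ = F·x = [-2, -9]
P̄ = F·P·Fᵀ + Q = [11 12; 12 33]
S = H·P̄·Hᵀ + R = [276]
K = P̄·Hᵀ·S⁻¹ = [-1/6; -15/46]
x' − x̄ = [7/2, 315/46] = K·y
y = (KᵀK)⁻¹·Kᵀ·(x' − x̄) = [-21]
z = y + H·x̄ = [-21] + [22] = [1]

z = [1]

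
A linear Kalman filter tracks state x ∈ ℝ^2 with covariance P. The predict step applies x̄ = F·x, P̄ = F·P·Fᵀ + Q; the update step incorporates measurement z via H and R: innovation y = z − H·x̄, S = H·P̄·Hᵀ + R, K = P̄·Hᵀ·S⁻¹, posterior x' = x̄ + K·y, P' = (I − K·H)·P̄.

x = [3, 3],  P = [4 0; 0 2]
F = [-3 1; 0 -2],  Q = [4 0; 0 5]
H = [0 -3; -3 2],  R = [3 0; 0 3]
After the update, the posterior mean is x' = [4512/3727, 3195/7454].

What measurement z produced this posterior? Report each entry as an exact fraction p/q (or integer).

z = [-2, -3]

x̄ = F·x = [-6, -6]
P̄ = F·P·Fᵀ + Q = [42 -4; -4 13]
S = H·P̄·Hᵀ + R = [120 -114; -114 481]
K = P̄·Hᵀ·S⁻¹ = [-792/3727 -1226/3727; -4809/14908 19/7454]
x' − x̄ = [26874/3727, 47919/7454] = K·y
y = (KᵀK)⁻¹·Kᵀ·(x' − x̄) = [-20, -9]
z = y + H·x̄ = [-20, -9] + [18, 6] = [-2, -3]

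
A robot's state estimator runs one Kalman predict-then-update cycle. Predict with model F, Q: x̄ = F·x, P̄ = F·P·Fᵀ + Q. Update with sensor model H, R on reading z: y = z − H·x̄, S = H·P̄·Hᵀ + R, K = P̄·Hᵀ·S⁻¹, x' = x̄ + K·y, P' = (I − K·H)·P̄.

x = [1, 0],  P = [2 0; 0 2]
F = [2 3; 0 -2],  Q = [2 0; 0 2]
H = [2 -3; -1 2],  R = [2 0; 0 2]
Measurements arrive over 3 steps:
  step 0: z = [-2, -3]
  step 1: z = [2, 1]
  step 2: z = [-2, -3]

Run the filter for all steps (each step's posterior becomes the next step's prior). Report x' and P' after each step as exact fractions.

step 0: x' = [-6/7, -9/19], P' = [24/7 2; 2 25/19]
step 1: x' = [11751/14839, 6791/44517], P' = [37390/14839 20898/14839; 20898/14839 41471/44517]
step 2: x' = [-9031215/10835893, -4845889/10835893], P' = [27127434/10835893 15170646/10835893; 15170646/10835893 10048823/10835893]

step 0: x̄ = F·x = [2, 0]
step 0: P̄ = F·P·Fᵀ + Q = [28 -12; -12 10]
step 0: y = z − H·x̄ = [-6, -1]
step 0: S = H·P̄·Hᵀ + R = [348 -200; -200 118]
step 0: K = P̄·Hᵀ·S⁻¹ = [3/7 2/7; 1/38 6/19]
step 0: x' = x̄ + K·y = [-6/7, -9/19]
step 0: P' = (I − K·H)·P̄ = [24/7 2; 2 25/19]
step 1: x̄ = F·x = [-417/133, 18/19]
step 1: P̄ = F·P·Fᵀ + Q = [6857/133 -302/19; -302/19 138/19]
step 1: y = z − H·x̄ = [1478/133, -536/133]
step 1: S = H·P̄·Hᵀ + R = [61756/133 -34308/133; -34308/133 19443/133]
step 1: K = P̄·Hᵀ·S⁻¹ = [6043/14839 2203/14839; 325/29678 10124/44517]
step 1: x' = x̄ + K·y = [11751/14839, 6791/44517]
step 1: P' = (I − K·H)·P̄ = [37390/14839 20898/14839; 20898/14839 41471/44517]
step 2: x̄ = F·x = [30293/14839, -13582/44517]
step 2: P̄ = F·P·Fᵀ + Q = [554427/14839 -166534/14839; -166534/14839 254918/44517]
step 2: y = z − H·x̄ = [-103846/14839, -15508/44517]
step 2: S = H·P̄·Hᵀ + R = [5010548/14839 -2784428/14839; -2784428/14839 4770395/44517]
step 2: K = P̄·Hᵀ·S⁻¹ = [4371465/10835893 1606929/10835893; 194823/21671786 2463500/10835893]
step 2: x' = x̄ + K·y = [-9031215/10835893, -4845889/10835893]
step 2: P' = (I − K·H)·P̄ = [27127434/10835893 15170646/10835893; 15170646/10835893 10048823/10835893]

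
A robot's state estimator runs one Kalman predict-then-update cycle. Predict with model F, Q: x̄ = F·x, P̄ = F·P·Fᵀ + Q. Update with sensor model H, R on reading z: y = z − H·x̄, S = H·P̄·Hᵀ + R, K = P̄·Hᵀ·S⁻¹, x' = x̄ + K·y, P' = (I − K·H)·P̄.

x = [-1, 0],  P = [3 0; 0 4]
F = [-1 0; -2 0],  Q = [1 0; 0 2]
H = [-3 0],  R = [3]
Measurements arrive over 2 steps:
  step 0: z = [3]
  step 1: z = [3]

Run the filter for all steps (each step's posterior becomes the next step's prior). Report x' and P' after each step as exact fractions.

step 0: x̄ = F·x = [1, 2]
step 0: P̄ = F·P·Fᵀ + Q = [4 6; 6 14]
step 0: y = z − H·x̄ = [6]
step 0: S = H·P̄·Hᵀ + R = [39]
step 0: K = P̄·Hᵀ·S⁻¹ = [-4/13; -6/13]
step 0: x' = x̄ + K·y = [-11/13, -10/13]
step 0: P' = (I − K·H)·P̄ = [4/13 6/13; 6/13 74/13]
step 1: x̄ = F·x = [11/13, 22/13]
step 1: P̄ = F·P·Fᵀ + Q = [17/13 8/13; 8/13 42/13]
step 1: y = z − H·x̄ = [72/13]
step 1: S = H·P̄·Hᵀ + R = [192/13]
step 1: K = P̄·Hᵀ·S⁻¹ = [-17/64; -1/8]
step 1: x' = x̄ + K·y = [-5/8, 1]
step 1: P' = (I − K·H)·P̄ = [17/64 1/8; 1/8 3]

step 0: x' = [-11/13, -10/13], P' = [4/13 6/13; 6/13 74/13]
step 1: x' = [-5/8, 1], P' = [17/64 1/8; 1/8 3]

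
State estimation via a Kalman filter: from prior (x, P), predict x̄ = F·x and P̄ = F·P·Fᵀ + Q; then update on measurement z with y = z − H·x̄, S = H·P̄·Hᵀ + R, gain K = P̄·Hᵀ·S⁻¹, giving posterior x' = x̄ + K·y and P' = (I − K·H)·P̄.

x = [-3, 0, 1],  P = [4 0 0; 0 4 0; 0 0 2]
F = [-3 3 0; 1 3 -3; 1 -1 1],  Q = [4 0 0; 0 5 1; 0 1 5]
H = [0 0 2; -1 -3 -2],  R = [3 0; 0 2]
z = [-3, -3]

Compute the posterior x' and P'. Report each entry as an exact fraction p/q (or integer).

x' = [109117/11085, -926/739, -5818/3695]
P' = [128388/3695 -24068/2217 -3676/3695; -24068/2217 2894/739 -106/739; -3676/3695 -106/739 2622/3695]

x̄ = F·x = [9, -6, -2]
P̄ = F·P·Fᵀ + Q = [76 24 -24; 24 63 -13; -24 -13 15]
y = z − H·x̄ = [1, -16]
S = H·P̄·Hᵀ + R = [63 66; 66 597]
K = P̄·Hᵀ·S⁻¹ = [-7352/11085 -348/3695; -212/2217 -671/2217; 1748/3695 11/3695]
x' = x̄ + K·y = [109117/11085, -926/739, -5818/3695]
P' = (I − K·H)·P̄ = [128388/3695 -24068/2217 -3676/3695; -24068/2217 2894/739 -106/739; -3676/3695 -106/739 2622/3695]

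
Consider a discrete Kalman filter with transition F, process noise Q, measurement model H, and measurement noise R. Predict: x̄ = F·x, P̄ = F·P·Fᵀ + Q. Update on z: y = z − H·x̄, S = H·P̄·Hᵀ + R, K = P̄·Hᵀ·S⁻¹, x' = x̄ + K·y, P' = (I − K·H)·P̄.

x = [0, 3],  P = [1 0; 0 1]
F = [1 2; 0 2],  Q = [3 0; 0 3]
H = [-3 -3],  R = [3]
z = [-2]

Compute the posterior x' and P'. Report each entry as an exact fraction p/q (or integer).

x' = [6/35, 23/35]
P' = [64/35 -58/35; -58/35 127/70]

x̄ = F·x = [6, 6]
P̄ = F·P·Fᵀ + Q = [8 4; 4 7]
y = z − H·x̄ = [34]
S = H·P̄·Hᵀ + R = [210]
K = P̄·Hᵀ·S⁻¹ = [-6/35; -11/70]
x' = x̄ + K·y = [6/35, 23/35]
P' = (I − K·H)·P̄ = [64/35 -58/35; -58/35 127/70]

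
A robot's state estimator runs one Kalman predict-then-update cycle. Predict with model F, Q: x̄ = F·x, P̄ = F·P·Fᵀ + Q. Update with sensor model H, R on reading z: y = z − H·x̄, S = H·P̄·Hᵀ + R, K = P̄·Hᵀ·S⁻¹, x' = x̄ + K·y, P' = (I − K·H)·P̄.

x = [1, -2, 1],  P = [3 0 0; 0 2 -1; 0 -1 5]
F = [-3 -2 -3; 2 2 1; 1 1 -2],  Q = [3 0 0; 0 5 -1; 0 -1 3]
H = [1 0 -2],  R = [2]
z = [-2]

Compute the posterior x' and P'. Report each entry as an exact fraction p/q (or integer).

x̄ = F·x = [-2, -1, -3]
P̄ = F·P·Fᵀ + Q = [71 -33 16; -33 26 2; 16 2 32]
y = z − H·x̄ = [-6]
S = H·P̄·Hᵀ + R = [137]
K = P̄·Hᵀ·S⁻¹ = [39/137; -37/137; -48/137]
x' = x̄ + K·y = [-508/137, 85/137, -123/137]
P' = (I − K·H)·P̄ = [8206/137 -3078/137 4064/137; -3078/137 2193/137 -1502/137; 4064/137 -1502/137 2080/137]

x' = [-508/137, 85/137, -123/137]
P' = [8206/137 -3078/137 4064/137; -3078/137 2193/137 -1502/137; 4064/137 -1502/137 2080/137]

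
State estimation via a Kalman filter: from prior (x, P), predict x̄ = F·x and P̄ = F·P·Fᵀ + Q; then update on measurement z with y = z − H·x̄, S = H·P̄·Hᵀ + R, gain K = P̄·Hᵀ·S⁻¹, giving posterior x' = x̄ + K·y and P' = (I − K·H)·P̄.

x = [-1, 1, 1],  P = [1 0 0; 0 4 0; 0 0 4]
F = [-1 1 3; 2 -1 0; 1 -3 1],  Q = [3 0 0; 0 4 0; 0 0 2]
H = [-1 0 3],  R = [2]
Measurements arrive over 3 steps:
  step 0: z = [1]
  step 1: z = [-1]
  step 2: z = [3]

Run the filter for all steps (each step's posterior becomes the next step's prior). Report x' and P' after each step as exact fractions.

step 0: x̄ = F·x = [5, -3, -3]
step 0: P̄ = F·P·Fᵀ + Q = [44 -6 -1; -6 12 14; -1 14 43]
step 0: y = z − H·x̄ = [15]
step 0: S = H·P̄·Hᵀ + R = [439]
step 0: K = P̄·Hᵀ·S⁻¹ = [-47/439; 48/439; 130/439]
step 0: x' = x̄ + K·y = [1490/439, -597/439, 633/439]
step 0: P' = (I − K·H)·P̄ = [17107/439 -378/439 5671/439; -378/439 2964/439 -94/439; 5671/439 -94/439 1977/439]
step 1: x̄ = F·x = [-188/439, 3577/439, 3914/439]
step 1: P̄ = F·P·Fᵀ + Q = [5347/439 -4004/439 -9486/439; -4004/439 74660/439 57188/439; -9486/439 57188/439 60812/439]
step 1: y = z − H·x̄ = [-12369/439]
step 1: S = H·P̄·Hᵀ + R = [610449/439]
step 1: K = P̄·Hᵀ·S⁻¹ = [-33805/610449; 175568/610449; 63974/203483]
step 1: x' = x̄ + K·y = [32907/29069, 1299/29069, 1672/29069]
step 1: P' = (I − K·H)·P̄ = [4832102/610449 7951796/610449 529388/203483; 7951796/610449 33603644/610449 922548/203483; 529388/203483 922548/203483 219112/203483]
step 2: x̄ = F·x = [-26592/29069, 64515/29069, 30682/29069]
step 2: P̄ = F·P·Fᵀ + Q = [12452135/203483 -6062136/203483 -30276222/203483; -6062136/203483 23566664/610449 55221248/610449; -30276222/203483 55221248/610449 248002820/610449]
step 2: y = z − H·x̄ = [-31431/29069]
step 2: S = H·P̄·Hᵀ + R = [938524893/203483]
step 2: K = P̄·Hᵀ·S⁻¹ = [-103280801/938524893; 61283384/938524893; 278279042/938524893]
step 2: x' = x̄ + K·y = [-248959775/312841631, 672225113/312841631, 229903932/312841631]
step 2: P' = (I − K·H)·P̄ = [5011302238/938524893 3144888992/938524893 1601580212/938524893; 3144888992/938524893 5925114872/312841631 363050640/312841631; 1601580212/938524893 363050640/312841631 239793144/312841631]

step 0: x' = [1490/439, -597/439, 633/439], P' = [17107/439 -378/439 5671/439; -378/439 2964/439 -94/439; 5671/439 -94/439 1977/439]
step 1: x' = [32907/29069, 1299/29069, 1672/29069], P' = [4832102/610449 7951796/610449 529388/203483; 7951796/610449 33603644/610449 922548/203483; 529388/203483 922548/203483 219112/203483]
step 2: x' = [-248959775/312841631, 672225113/312841631, 229903932/312841631], P' = [5011302238/938524893 3144888992/938524893 1601580212/938524893; 3144888992/938524893 5925114872/312841631 363050640/312841631; 1601580212/938524893 363050640/312841631 239793144/312841631]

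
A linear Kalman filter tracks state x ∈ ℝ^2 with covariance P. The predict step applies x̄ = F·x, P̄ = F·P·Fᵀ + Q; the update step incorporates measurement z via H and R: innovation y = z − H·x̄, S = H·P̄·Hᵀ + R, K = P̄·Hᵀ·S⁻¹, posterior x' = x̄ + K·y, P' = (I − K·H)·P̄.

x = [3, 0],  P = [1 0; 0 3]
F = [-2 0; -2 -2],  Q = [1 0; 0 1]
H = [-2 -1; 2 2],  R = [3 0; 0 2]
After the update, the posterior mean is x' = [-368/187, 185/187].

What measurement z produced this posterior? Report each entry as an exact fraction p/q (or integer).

x̄ = F·x = [-6, -6]
P̄ = F·P·Fᵀ + Q = [5 4; 4 17]
S = H·P̄·Hᵀ + R = [56 -78; -78 122]
K = P̄·Hᵀ·S⁻¹ = [-76/187 -21/187; 113/374 201/374]
x' − x̄ = [754/187, 1307/187] = K·y
y = (KᵀK)⁻¹·Kᵀ·(x' − x̄) = [-16, 22]
z = y + H·x̄ = [-16, 22] + [18, -24] = [2, -2]

z = [2, -2]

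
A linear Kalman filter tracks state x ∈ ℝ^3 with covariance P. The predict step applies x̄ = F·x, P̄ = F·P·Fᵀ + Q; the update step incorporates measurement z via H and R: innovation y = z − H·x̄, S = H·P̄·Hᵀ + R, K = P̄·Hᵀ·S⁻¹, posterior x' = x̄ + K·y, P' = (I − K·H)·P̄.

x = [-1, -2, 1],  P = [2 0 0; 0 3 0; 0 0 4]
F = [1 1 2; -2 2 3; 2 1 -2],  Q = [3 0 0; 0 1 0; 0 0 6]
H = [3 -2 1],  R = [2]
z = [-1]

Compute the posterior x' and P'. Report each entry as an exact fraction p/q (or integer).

x̄ = F·x = [-1, 1, -6]
P̄ = F·P·Fᵀ + Q = [24 26 -9; 26 57 -26; -9 -26 33]
y = z − H·x̄ = [10]
S = H·P̄·Hᵀ + R = [217]
K = P̄·Hᵀ·S⁻¹ = [11/217; -2/7; 58/217]
x' = x̄ + K·y = [-107/217, -13/7, -722/217]
P' = (I − K·H)·P̄ = [5087/217 204/7 -2591/217; 204/7 275/7 -66/7; -2591/217 -66/7 3797/217]

x' = [-107/217, -13/7, -722/217]
P' = [5087/217 204/7 -2591/217; 204/7 275/7 -66/7; -2591/217 -66/7 3797/217]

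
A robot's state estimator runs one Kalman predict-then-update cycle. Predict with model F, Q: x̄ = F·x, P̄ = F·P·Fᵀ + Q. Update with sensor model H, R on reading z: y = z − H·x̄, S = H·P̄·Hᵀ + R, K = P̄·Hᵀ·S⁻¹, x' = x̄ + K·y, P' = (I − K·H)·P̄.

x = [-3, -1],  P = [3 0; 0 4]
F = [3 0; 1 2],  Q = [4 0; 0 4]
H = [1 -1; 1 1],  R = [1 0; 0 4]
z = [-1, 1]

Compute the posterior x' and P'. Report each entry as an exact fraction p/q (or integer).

x' = [-93/229, 145/229]
P' = [821/687 161/229; 161/229 271/229]

x̄ = F·x = [-9, -5]
P̄ = F·P·Fᵀ + Q = [31 9; 9 23]
y = z − H·x̄ = [3, 15]
S = H·P̄·Hᵀ + R = [37 8; 8 76]
K = P̄·Hᵀ·S⁻¹ = [338/687 326/687; -110/229 108/229]
x' = x̄ + K·y = [-93/229, 145/229]
P' = (I − K·H)·P̄ = [821/687 161/229; 161/229 271/229]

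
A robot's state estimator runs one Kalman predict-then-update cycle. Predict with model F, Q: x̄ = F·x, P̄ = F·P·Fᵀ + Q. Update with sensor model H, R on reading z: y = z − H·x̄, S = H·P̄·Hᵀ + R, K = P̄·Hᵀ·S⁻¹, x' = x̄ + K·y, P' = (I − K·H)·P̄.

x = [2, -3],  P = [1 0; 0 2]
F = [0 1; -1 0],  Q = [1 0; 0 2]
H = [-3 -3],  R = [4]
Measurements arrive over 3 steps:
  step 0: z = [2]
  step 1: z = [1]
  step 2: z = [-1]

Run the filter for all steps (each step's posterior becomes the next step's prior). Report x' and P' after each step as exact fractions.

step 0: x' = [-57/58, 1/58], P' = [93/58 -81/58; -81/58 93/58]
step 1: x' = [-2699/4930, 273/986], P' = [4483/4930 -711/986; -711/986 943/986]
step 2: x' = [24621/299602, 84929/299602], P' = [268053/299602 -215253/299602; -215253/299602 286845/299602]

step 0: x̄ = F·x = [-3, -2]
step 0: P̄ = F·P·Fᵀ + Q = [3 0; 0 3]
step 0: y = z − H·x̄ = [-13]
step 0: S = H·P̄·Hᵀ + R = [58]
step 0: K = P̄·Hᵀ·S⁻¹ = [-9/58; -9/58]
step 0: x' = x̄ + K·y = [-57/58, 1/58]
step 0: P' = (I − K·H)·P̄ = [93/58 -81/58; -81/58 93/58]
step 1: x̄ = F·x = [1/58, 57/58]
step 1: P̄ = F·P·Fᵀ + Q = [151/58 81/58; 81/58 209/58]
step 1: y = z − H·x̄ = [4]
step 1: S = H·P̄·Hᵀ + R = [85]
step 1: K = P̄·Hᵀ·S⁻¹ = [-12/85; -3/17]
step 1: x' = x̄ + K·y = [-2699/4930, 273/986]
step 1: P' = (I − K·H)·P̄ = [4483/4930 -711/986; -711/986 943/986]
step 2: x̄ = F·x = [273/986, 2699/4930]
step 2: P̄ = F·P·Fᵀ + Q = [1929/986 711/986; 711/986 14343/4930]
step 2: y = z − H·x̄ = [3631/2465]
step 2: S = H·P̄·Hᵀ + R = [149801/2465]
step 2: K = P̄·Hᵀ·S⁻¹ = [-19800/149801; -26847/149801]
step 2: x' = x̄ + K·y = [24621/299602, 84929/299602]
step 2: P' = (I − K·H)·P̄ = [268053/299602 -215253/299602; -215253/299602 286845/299602]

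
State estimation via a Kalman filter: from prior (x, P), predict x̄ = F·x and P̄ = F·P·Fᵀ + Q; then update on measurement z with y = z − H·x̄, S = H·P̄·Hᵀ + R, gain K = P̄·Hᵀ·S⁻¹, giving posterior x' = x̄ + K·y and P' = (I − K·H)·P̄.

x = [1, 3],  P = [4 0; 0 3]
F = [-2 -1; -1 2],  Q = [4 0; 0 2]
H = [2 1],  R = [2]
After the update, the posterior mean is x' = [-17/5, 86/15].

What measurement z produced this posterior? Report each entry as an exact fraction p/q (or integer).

x̄ = F·x = [-5, 5]
P̄ = F·P·Fᵀ + Q = [23 2; 2 18]
S = H·P̄·Hᵀ + R = [120]
K = P̄·Hᵀ·S⁻¹ = [2/5; 11/60]
x' − x̄ = [8/5, 11/15] = K·y
y = (KᵀK)⁻¹·Kᵀ·(x' − x̄) = [4]
z = y + H·x̄ = [4] + [-5] = [-1]

z = [-1]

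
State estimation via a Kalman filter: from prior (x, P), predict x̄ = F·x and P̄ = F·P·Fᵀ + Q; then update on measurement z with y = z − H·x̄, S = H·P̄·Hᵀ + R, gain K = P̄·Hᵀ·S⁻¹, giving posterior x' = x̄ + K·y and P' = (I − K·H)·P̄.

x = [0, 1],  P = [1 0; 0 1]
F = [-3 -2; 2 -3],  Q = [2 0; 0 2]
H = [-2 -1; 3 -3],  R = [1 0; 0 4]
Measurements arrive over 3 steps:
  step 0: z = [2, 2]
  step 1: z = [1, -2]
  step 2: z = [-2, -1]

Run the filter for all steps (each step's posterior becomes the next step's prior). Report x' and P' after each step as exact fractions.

step 0: x̄ = F·x = [-2, -3]
step 0: P̄ = F·P·Fᵀ + Q = [15 0; 0 15]
step 0: y = z − H·x̄ = [-5, -1]
step 0: S = H·P̄·Hᵀ + R = [76 -45; -45 274]
step 0: K = P̄·Hᵀ·S⁻¹ = [-6195/18799 2070/18799; -6135/18799 -4095/18799]
step 0: x' = x̄ + K·y = [-8693/18799, -21627/18799]
step 0: P' = (I − K·H)·P̄ = [2985/18799 225/18799; 225/18799 5685/18799]
step 1: x̄ = F·x = [6303/1709, 47495/18799]
step 1: P̄ = F·P·Fᵀ + Q = [8173/1709 1575/1709; 1575/1709 98003/18799]
step 1: y = z − H·x̄ = [204960/18799, -103112/18799]
step 1: S = H·P̄·Hᵀ + R = [545714/18799 -193434/18799; -193434/18799 1454500/18799]
step 1: K = P̄·Hᵀ·S⁻¹ = [-3252964/10058039 2146089/20116078; -3188486/10058039 -4195461/20116078]
step 1: x' = x̄ + K·y = [-4256463/10058039, 2154139/10058039]
step 1: P' = (I − K·H)·P̄ = [1561230/10058039 130504/10058039; 130504/10058039 2927478/10058039]
step 2: x̄ = F·x = [8461111/10058039, -14975343/10058039]
step 2: P̄ = F·P·Fᵀ + Q = [47443108/10058039 8850008/10058039; 8850008/10058039 51142252/10058039]
step 2: y = z − H·x̄ = [-18169199/10058039, -80367401/10058039]
step 2: S = H·P̄·Hᵀ + R = [286372755/10058039 -104681868/10058039; -104681868/10058039 768200252/10058039]
step 2: K = P̄·Hᵀ·S⁻¹ = [-1679507308/5195678031 184733951/1731892677; -1644613352/5195678031 -360744413/1731892677]
step 2: x' = x̄ + K·y = [2976400120/5195678031, 3882518186/5195678031]
step 2: P' = (I − K·H)·P̄ = [806147704/5195678031 67211900/5195678031; 67211900/5195678031 1510189552/5195678031]

step 0: x' = [-8693/18799, -21627/18799], P' = [2985/18799 225/18799; 225/18799 5685/18799]
step 1: x' = [-4256463/10058039, 2154139/10058039], P' = [1561230/10058039 130504/10058039; 130504/10058039 2927478/10058039]
step 2: x' = [2976400120/5195678031, 3882518186/5195678031], P' = [806147704/5195678031 67211900/5195678031; 67211900/5195678031 1510189552/5195678031]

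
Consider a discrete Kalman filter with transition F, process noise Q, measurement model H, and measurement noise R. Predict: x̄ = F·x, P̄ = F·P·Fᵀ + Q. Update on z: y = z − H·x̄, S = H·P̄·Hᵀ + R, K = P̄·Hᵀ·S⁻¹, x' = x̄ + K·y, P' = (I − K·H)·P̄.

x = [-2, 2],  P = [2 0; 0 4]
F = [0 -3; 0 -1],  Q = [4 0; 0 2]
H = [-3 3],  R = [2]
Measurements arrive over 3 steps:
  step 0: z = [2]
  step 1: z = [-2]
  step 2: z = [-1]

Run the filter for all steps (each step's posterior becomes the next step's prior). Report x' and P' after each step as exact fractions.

step 0: x̄ = F·x = [-6, -2]
step 0: P̄ = F·P·Fᵀ + Q = [40 12; 12 6]
step 0: y = z − H·x̄ = [-10]
step 0: S = H·P̄·Hᵀ + R = [200]
step 0: K = P̄·Hᵀ·S⁻¹ = [-21/50; -9/100]
step 0: x' = x̄ + K·y = [-9/5, -11/10]
step 0: P' = (I − K·H)·P̄ = [118/25 111/25; 111/25 219/50]
step 1: x̄ = F·x = [33/10, 11/10]
step 1: P̄ = F·P·Fᵀ + Q = [2171/50 657/50; 657/50 319/50]
step 1: y = z − H·x̄ = [23/5]
step 1: S = H·P̄·Hᵀ + R = [5342/25]
step 1: K = P̄·Hᵀ·S⁻¹ = [-2271/5342; -507/5342]
step 1: x' = x̄ + K·y = [3591/2671, 1772/2671]
step 1: P' = (I − K·H)·P̄ = [12826/2671 12069/2671; 12069/2671 11900/2671]
step 2: x̄ = F·x = [-5316/2671, -1772/2671]
step 2: P̄ = F·P·Fᵀ + Q = [117784/2671 35700/2671; 35700/2671 17242/2671]
step 2: y = z − H·x̄ = [-13303/2671]
step 2: S = H·P̄·Hᵀ + R = [577976/2671]
step 2: K = P̄·Hᵀ·S⁻¹ = [-61563/144494; -27687/288988]
step 2: x' = x̄ + K·y = [19035/144494, -53825/288988]
step 2: P' = (I − K·H)·P̄ = [348010/72247 327489/72247; 327489/72247 645749/144494]

step 0: x' = [-9/5, -11/10], P' = [118/25 111/25; 111/25 219/50]
step 1: x' = [3591/2671, 1772/2671], P' = [12826/2671 12069/2671; 12069/2671 11900/2671]
step 2: x' = [19035/144494, -53825/288988], P' = [348010/72247 327489/72247; 327489/72247 645749/144494]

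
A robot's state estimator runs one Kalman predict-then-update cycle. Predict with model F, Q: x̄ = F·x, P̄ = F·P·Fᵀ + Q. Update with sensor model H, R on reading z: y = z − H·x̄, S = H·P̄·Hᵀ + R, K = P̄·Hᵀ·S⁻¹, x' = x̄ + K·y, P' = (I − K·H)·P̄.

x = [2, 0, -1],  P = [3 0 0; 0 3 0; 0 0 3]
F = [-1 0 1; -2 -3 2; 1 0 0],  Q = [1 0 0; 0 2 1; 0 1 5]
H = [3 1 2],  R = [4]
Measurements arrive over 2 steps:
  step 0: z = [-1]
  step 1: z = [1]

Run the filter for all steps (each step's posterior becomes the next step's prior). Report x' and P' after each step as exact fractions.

step 0: x̄ = F·x = [-3, -6, 2]
step 0: P̄ = F·P·Fᵀ + Q = [7 12 -3; 12 53 -5; -3 -5 8]
step 0: y = z − H·x̄ = [10]
step 0: S = H·P̄·Hᵀ + R = [168]
step 0: K = P̄·Hᵀ·S⁻¹ = [9/56; 79/168; 1/84]
step 0: x' = x̄ + K·y = [-39/28, -109/84, 89/42]
step 0: P' = (I − K·H)·P̄ = [149/56 -39/56 -93/28; -39/56 2663/168 -499/84; -93/28 -499/84 335/42]
step 1: x̄ = F·x = [295/84, 131/12, -39/28]
step 1: P̄ = F·P·Fᵀ + Q = [3071/168 1207/24 -335/56; 1207/24 6641/24 -71/8; -335/56 -71/8 429/56]
step 1: y = z − H·x̄ = [-53/3]
step 1: S = H·P̄·Hᵀ + R = [2011/3]
step 1: K = P̄·Hᵀ·S⁻¹ = [559/4022; 2459/4022; -69/4022]
step 1: x' = x̄ + K·y = [59489/56308, 929/8044, -61363/56308]
step 1: P' = (I − K·H)·P̄ = [600349/112616 -107295/16088 -493687/112616; -107295/16088 420563/16088 -29667/16088; -493687/112616 -29667/16088 840501/112616]

step 0: x' = [-39/28, -109/84, 89/42], P' = [149/56 -39/56 -93/28; -39/56 2663/168 -499/84; -93/28 -499/84 335/42]
step 1: x' = [59489/56308, 929/8044, -61363/56308], P' = [600349/112616 -107295/16088 -493687/112616; -107295/16088 420563/16088 -29667/16088; -493687/112616 -29667/16088 840501/112616]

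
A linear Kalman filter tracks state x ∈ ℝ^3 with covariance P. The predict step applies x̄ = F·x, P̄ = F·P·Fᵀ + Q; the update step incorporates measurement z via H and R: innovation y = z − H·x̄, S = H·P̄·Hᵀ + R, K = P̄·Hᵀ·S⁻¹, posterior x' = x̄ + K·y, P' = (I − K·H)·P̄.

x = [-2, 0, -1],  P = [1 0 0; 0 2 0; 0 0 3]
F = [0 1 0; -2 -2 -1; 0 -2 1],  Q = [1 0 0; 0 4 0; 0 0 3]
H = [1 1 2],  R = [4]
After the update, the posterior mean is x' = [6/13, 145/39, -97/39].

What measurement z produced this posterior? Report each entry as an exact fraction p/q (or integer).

x̄ = F·x = [0, 5, -1]
P̄ = F·P·Fᵀ + Q = [3 -4 -4; -4 19 5; -4 5 14]
S = H·P̄·Hᵀ + R = [78]
K = P̄·Hᵀ·S⁻¹ = [-3/26; 25/78; 29/78]
x' − x̄ = [6/13, -50/39, -58/39] = K·y
y = (KᵀK)⁻¹·Kᵀ·(x' − x̄) = [-4]
z = y + H·x̄ = [-4] + [3] = [-1]

z = [-1]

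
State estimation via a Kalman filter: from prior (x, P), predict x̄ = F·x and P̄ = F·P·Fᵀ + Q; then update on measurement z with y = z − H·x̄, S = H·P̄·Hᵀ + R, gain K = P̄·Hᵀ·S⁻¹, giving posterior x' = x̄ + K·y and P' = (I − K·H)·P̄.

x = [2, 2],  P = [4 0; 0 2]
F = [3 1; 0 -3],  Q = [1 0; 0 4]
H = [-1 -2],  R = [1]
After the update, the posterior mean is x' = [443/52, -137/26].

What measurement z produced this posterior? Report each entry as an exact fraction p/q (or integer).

x̄ = F·x = [8, -6]
P̄ = F·P·Fᵀ + Q = [39 -6; -6 22]
S = H·P̄·Hᵀ + R = [104]
K = P̄·Hᵀ·S⁻¹ = [-27/104; -19/52]
x' − x̄ = [27/52, 19/26] = K·y
y = (KᵀK)⁻¹·Kᵀ·(x' − x̄) = [-2]
z = y + H·x̄ = [-2] + [4] = [2]

z = [2]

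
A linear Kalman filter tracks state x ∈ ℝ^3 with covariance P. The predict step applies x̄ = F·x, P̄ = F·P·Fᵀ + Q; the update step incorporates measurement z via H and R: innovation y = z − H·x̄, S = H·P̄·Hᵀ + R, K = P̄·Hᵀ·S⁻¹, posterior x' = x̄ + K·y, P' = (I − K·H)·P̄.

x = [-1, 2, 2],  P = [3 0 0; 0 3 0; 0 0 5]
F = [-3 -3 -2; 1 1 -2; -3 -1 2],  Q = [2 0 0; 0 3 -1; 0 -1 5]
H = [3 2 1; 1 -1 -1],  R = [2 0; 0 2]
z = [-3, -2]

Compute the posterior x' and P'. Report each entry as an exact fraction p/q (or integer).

x' = [-263/366, -291/122, 2403/610]
P' = [1811/915 -2121/305 2579/305; -2121/305 8493/305 -10597/305; 2579/305 -10597/305 13567/305]

x̄ = F·x = [-7, -3, 5]
P̄ = F·P·Fᵀ + Q = [76 2 16; 2 29 -33; 16 -33 55]
y = z − H·x̄ = [19, 7]
S = H·P̄·Hᵀ + R = [845 180; 180 60]
K = P̄·Hᵀ·S⁻¹ = [74/305 437/1830; 13/305 -17/610; 11/61 -391/610]
x' = x̄ + K·y = [-263/366, -291/122, 2403/610]
P' = (I − K·H)·P̄ = [1811/915 -2121/305 2579/305; -2121/305 8493/305 -10597/305; 2579/305 -10597/305 13567/305]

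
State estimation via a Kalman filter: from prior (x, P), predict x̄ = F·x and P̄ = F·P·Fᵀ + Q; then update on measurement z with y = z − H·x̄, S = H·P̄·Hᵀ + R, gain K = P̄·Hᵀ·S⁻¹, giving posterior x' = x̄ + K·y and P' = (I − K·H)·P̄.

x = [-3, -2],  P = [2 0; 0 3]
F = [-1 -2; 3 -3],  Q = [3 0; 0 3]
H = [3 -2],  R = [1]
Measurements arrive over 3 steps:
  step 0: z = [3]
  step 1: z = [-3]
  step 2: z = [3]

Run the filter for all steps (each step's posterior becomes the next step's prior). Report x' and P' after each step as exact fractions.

step 0: x̄ = F·x = [7, -3]
step 0: P̄ = F·P·Fᵀ + Q = [17 12; 12 48]
step 0: y = z − H·x̄ = [-24]
step 0: S = H·P̄·Hᵀ + R = [202]
step 0: K = P̄·Hᵀ·S⁻¹ = [27/202; -30/101]
step 0: x' = x̄ + K·y = [383/101, 417/101]
step 0: P' = (I − K·H)·P̄ = [2705/202 2022/101; 2022/101 3048/101]
step 1: x̄ = F·x = [-1217/101, -102/101]
step 1: P̄ = F·P·Fᵀ + Q = [43871/202 16329/202; 16329/202 7023/202]
step 1: y = z − H·x̄ = [3144/101]
step 1: S = H·P̄·Hᵀ + R = [227185/202]
step 1: K = P̄·Hᵀ·S⁻¹ = [19791/45437; 34941/227185]
step 1: x' = x̄ + K·y = [68575/45437, 858234/227185]
step 1: P' = (I − K·H)·P̄ = [173011/45437 249621/45437; 249621/45437 1854687/227185]
step 2: x̄ = F·x = [-2059343/227185, -1546077/227185]
step 2: P̄ = F·P·Fᵀ + Q = [13957778/227185 4788642/227185; 4788642/227185 2693343/227185]
step 2: y = z − H·x̄ = [753486/45437]
step 2: S = H·P̄·Hᵀ + R = [15831371/45437]
step 2: K = P̄·Hᵀ·S⁻¹ = [6459210/15831371; 1795848/15831371]
step 2: x' = x̄ + K·y = [-181957469/79156855, -389787771/79156855]
step 2: P' = (I − K·H)·P̄ = [272108474/79156855 392014686/79156855; 392014686/79156855 583532409/79156855]

step 0: x' = [383/101, 417/101], P' = [2705/202 2022/101; 2022/101 3048/101]
step 1: x' = [68575/45437, 858234/227185], P' = [173011/45437 249621/45437; 249621/45437 1854687/227185]
step 2: x' = [-181957469/79156855, -389787771/79156855], P' = [272108474/79156855 392014686/79156855; 392014686/79156855 583532409/79156855]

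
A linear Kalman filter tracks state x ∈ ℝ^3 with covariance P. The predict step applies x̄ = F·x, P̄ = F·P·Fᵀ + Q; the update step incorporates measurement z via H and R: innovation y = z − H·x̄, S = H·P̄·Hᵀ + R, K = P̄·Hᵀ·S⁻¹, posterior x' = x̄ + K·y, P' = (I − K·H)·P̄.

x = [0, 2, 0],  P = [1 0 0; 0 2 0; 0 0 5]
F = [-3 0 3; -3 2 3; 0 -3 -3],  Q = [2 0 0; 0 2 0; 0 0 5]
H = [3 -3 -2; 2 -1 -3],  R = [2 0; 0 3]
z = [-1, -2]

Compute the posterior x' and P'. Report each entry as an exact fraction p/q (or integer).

x' = [-57236/22083, -40162/22083, -3916/7361]
P' = [285361/22083 204065/22083 39612/7361; 204065/22083 158737/22083 24894/7361; 39612/7361 24894/7361 20711/7361]

x̄ = F·x = [0, 4, -6]
P̄ = F·P·Fᵀ + Q = [56 54 -45; 54 64 -57; -45 -57 68]
y = z − H·x̄ = [-1, -16]
S = H·P̄·Hᵀ + R = [238 408; 408 885]
K = P̄·Hᵀ·S⁻¹ = [1036/7361 199/1299; -2230/7361 497/1299; 1366/7361 -153/433]
x' = x̄ + K·y = [-57236/22083, -40162/22083, -3916/7361]
P' = (I − K·H)·P̄ = [285361/22083 204065/22083 39612/7361; 204065/22083 158737/22083 24894/7361; 39612/7361 24894/7361 20711/7361]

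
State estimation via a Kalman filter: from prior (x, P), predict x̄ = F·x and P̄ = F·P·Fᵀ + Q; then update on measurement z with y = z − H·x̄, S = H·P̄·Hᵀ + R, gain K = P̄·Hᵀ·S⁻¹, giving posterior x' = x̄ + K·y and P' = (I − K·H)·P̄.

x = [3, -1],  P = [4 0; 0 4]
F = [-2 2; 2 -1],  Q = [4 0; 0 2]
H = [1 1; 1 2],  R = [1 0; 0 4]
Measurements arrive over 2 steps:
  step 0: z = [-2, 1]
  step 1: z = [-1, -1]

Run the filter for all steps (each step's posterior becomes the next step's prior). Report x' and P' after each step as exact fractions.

step 0: x̄ = F·x = [-8, 7]
step 0: P̄ = F·P·Fᵀ + Q = [36 -24; -24 22]
step 0: y = z − H·x̄ = [-1, -5]
step 0: S = H·P̄·Hᵀ + R = [11 8; 8 32]
step 0: K = P̄·Hᵀ·S⁻¹ = [5/3 -19/24; -7/9 59/72]
step 0: x' = x̄ + K·y = [-137/24, 265/72]
step 0: P' = (I − K·H)·P̄ = [13/2 -29/6; -29/6 73/18]
step 1: x̄ = F·x = [169/9, -1087/72]
step 1: P̄ = F·P·Fᵀ + Q = [764/9 -568/9; -568/9 925/18]
step 1: y = z − H·x̄ = [-337/72, 125/12]
step 1: S = H·P̄·Hᵀ + R = [199/18 -5/3; -5/3 42]
step 1: K = P̄·Hᵀ·S⁻¹ = [3806/2077 -1893/2077; -1918/2077 3771/4154]
step 1: x' = x̄ + K·y = [2937/4154, -2739/2077]
step 1: P' = (I − K·H)·P̄ = [15184/2077 -11378/2077; -11378/2077 9460/2077]

step 0: x' = [-137/24, 265/72], P' = [13/2 -29/6; -29/6 73/18]
step 1: x' = [2937/4154, -2739/2077], P' = [15184/2077 -11378/2077; -11378/2077 9460/2077]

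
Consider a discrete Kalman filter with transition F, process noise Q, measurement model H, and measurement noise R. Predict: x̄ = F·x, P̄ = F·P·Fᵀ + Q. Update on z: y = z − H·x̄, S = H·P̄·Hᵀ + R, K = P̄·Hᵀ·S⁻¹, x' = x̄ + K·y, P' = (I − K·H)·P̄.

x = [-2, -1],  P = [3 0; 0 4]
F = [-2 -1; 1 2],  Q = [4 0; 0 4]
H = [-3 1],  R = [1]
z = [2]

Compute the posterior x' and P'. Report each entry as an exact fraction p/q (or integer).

x' = [-19/48, 71/96]
P' = [71/72 389/144; 389/144 2399/288]

x̄ = F·x = [5, -4]
P̄ = F·P·Fᵀ + Q = [20 -14; -14 23]
y = z − H·x̄ = [21]
S = H·P̄·Hᵀ + R = [288]
K = P̄·Hᵀ·S⁻¹ = [-37/144; 65/288]
x' = x̄ + K·y = [-19/48, 71/96]
P' = (I − K·H)·P̄ = [71/72 389/144; 389/144 2399/288]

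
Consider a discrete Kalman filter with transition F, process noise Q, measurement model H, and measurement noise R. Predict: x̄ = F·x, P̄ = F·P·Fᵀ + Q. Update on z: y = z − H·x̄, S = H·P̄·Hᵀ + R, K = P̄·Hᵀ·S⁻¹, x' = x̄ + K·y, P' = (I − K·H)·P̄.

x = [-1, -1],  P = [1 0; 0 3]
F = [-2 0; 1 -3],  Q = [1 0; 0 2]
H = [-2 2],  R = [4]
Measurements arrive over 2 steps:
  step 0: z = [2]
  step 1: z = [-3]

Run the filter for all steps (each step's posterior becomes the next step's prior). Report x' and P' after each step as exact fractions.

step 0: x̄ = F·x = [2, 2]
step 0: P̄ = F·P·Fᵀ + Q = [5 -2; -2 30]
step 0: y = z − H·x̄ = [2]
step 0: S = H·P̄·Hᵀ + R = [160]
step 0: K = P̄·Hᵀ·S⁻¹ = [-7/80; 2/5]
step 0: x' = x̄ + K·y = [73/40, 14/5]
step 0: P' = (I − K·H)·P̄ = [151/40 18/5; 18/5 22/5]
step 1: x̄ = F·x = [-73/20, -263/40]
step 1: P̄ = F·P·Fᵀ + Q = [161/10 281/20; 281/20 951/40]
step 1: y = z − H·x̄ = [57/20]
step 1: S = H·P̄·Hᵀ + R = [511/10]
step 1: K = P̄·Hᵀ·S⁻¹ = [-41/511; 389/1022]
step 1: x' = x̄ + K·y = [-1982/511, -5611/1022]
step 1: P' = (I − K·H)·P̄ = [8059/511 7977/511; 7977/511 8366/511]

step 0: x' = [73/40, 14/5], P' = [151/40 18/5; 18/5 22/5]
step 1: x' = [-1982/511, -5611/1022], P' = [8059/511 7977/511; 7977/511 8366/511]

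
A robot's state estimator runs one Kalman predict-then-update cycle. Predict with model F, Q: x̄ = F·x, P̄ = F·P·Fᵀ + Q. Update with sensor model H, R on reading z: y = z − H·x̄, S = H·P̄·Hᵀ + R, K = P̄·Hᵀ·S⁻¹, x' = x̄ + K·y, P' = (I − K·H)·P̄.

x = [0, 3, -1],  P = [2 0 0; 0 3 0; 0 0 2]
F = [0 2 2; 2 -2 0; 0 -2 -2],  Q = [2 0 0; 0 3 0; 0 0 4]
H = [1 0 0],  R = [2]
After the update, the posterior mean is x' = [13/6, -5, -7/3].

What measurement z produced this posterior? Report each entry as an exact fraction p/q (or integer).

x̄ = F·x = [4, -6, -4]
P̄ = F·P·Fᵀ + Q = [22 -12 -20; -12 23 12; -20 12 24]
S = H·P̄·Hᵀ + R = [24]
K = P̄·Hᵀ·S⁻¹ = [11/12; -1/2; -5/6]
x' − x̄ = [-11/6, 1, 5/3] = K·y
y = (KᵀK)⁻¹·Kᵀ·(x' − x̄) = [-2]
z = y + H·x̄ = [-2] + [4] = [2]

z = [2]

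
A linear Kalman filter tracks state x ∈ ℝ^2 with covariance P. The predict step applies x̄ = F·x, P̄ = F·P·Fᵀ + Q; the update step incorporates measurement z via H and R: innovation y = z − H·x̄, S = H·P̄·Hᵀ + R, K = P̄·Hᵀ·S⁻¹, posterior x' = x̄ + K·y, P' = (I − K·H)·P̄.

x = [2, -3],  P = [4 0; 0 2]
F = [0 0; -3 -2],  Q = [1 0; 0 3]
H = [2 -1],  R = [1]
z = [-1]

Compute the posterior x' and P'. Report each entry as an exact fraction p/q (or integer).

x̄ = F·x = [0, 0]
P̄ = F·P·Fᵀ + Q = [1 0; 0 47]
y = z − H·x̄ = [-1]
S = H·P̄·Hᵀ + R = [52]
K = P̄·Hᵀ·S⁻¹ = [1/26; -47/52]
x' = x̄ + K·y = [-1/26, 47/52]
P' = (I − K·H)·P̄ = [12/13 47/26; 47/26 235/52]

x' = [-1/26, 47/52]
P' = [12/13 47/26; 47/26 235/52]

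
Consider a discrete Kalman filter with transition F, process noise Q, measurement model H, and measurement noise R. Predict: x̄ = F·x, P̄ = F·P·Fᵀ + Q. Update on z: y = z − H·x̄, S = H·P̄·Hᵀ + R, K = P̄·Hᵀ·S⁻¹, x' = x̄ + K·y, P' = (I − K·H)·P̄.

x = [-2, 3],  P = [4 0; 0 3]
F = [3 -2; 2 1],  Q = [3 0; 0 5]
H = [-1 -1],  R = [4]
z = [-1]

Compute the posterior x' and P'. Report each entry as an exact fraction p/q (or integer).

x' = [-18/5, 473/115]
P' = [48/5 -36/5; -36/5 996/115]

x̄ = F·x = [-12, -1]
P̄ = F·P·Fᵀ + Q = [51 18; 18 24]
y = z − H·x̄ = [-14]
S = H·P̄·Hᵀ + R = [115]
K = P̄·Hᵀ·S⁻¹ = [-3/5; -42/115]
x' = x̄ + K·y = [-18/5, 473/115]
P' = (I − K·H)·P̄ = [48/5 -36/5; -36/5 996/115]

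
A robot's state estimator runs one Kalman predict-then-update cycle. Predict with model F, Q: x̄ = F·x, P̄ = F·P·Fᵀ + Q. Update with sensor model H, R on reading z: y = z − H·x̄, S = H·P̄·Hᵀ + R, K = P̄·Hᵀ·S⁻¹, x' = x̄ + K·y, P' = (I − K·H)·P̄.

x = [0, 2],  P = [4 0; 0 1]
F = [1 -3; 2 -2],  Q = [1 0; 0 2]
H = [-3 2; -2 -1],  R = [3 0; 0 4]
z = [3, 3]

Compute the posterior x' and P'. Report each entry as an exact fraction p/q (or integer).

x' = [-4307/3043, -1425/3043]
P' = [1148/3043 1092/3043; 1092/3043 2820/3043]

x̄ = F·x = [-6, -4]
P̄ = F·P·Fᵀ + Q = [14 14; 14 22]
y = z − H·x̄ = [-7, -13]
S = H·P̄·Hᵀ + R = [49 26; 26 138]
K = P̄·Hᵀ·S⁻¹ = [-420/3043 -847/3043; 788/3043 -1251/3043]
x' = x̄ + K·y = [-4307/3043, -1425/3043]
P' = (I − K·H)·P̄ = [1148/3043 1092/3043; 1092/3043 2820/3043]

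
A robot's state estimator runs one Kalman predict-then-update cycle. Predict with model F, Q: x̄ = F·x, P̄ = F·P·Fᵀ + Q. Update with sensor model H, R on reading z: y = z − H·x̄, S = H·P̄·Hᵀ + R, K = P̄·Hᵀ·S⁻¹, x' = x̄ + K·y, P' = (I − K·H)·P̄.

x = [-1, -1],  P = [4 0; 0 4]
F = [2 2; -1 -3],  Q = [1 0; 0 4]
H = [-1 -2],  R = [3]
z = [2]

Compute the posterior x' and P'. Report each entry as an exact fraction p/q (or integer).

x' = [-25/14, 0]
P' = [1811/84 -34/3; -34/3 20/3]

x̄ = F·x = [-4, 4]
P̄ = F·P·Fᵀ + Q = [33 -32; -32 44]
y = z − H·x̄ = [6]
S = H·P̄·Hᵀ + R = [84]
K = P̄·Hᵀ·S⁻¹ = [31/84; -2/3]
x' = x̄ + K·y = [-25/14, 0]
P' = (I − K·H)·P̄ = [1811/84 -34/3; -34/3 20/3]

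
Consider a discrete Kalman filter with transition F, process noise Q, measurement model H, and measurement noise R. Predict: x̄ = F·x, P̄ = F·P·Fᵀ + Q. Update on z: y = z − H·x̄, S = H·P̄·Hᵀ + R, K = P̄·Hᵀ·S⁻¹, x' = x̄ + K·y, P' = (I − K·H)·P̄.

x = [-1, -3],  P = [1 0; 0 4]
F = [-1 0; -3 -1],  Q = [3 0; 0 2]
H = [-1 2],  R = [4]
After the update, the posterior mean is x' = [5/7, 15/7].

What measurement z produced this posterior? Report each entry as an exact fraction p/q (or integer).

x̄ = F·x = [1, 6]
P̄ = F·P·Fᵀ + Q = [4 3; 3 15]
S = H·P̄·Hᵀ + R = [56]
K = P̄·Hᵀ·S⁻¹ = [1/28; 27/56]
x' − x̄ = [-2/7, -27/7] = K·y
y = (KᵀK)⁻¹·Kᵀ·(x' − x̄) = [-8]
z = y + H·x̄ = [-8] + [11] = [3]

z = [3]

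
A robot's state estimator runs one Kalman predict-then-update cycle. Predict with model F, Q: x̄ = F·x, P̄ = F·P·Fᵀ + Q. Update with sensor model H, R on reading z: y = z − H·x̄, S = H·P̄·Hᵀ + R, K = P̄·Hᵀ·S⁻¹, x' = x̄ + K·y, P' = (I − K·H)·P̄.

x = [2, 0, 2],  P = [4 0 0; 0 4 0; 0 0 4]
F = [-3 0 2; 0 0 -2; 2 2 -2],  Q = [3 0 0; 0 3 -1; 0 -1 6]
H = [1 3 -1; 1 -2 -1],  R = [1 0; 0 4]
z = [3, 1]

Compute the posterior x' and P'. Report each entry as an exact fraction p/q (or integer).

x̄ = F·x = [-2, -4, 0]
P̄ = F·P·Fᵀ + Q = [55 -16 -40; -16 19 15; -40 15 54]
y = z − H·x̄ = [17, -5]
S = H·P̄·Hᵀ + R = [175 44; 44 393]
K = P̄·Hᵀ·S⁻¹ = [12883/66839 20157/66839; 13254/66839 -13219/66839; -13801/66839 -19544/66839]
x' = x̄ + K·y = [-15452/66839, 24057/66839, -136897/66839]
P' = (I − K·H)·P̄ = [510705/66839 -13549/66839 457175/66839; -13549/66839 13226/66839 12875/66839; 457175/66839 12875/66839 509601/66839]

x' = [-15452/66839, 24057/66839, -136897/66839]
P' = [510705/66839 -13549/66839 457175/66839; -13549/66839 13226/66839 12875/66839; 457175/66839 12875/66839 509601/66839]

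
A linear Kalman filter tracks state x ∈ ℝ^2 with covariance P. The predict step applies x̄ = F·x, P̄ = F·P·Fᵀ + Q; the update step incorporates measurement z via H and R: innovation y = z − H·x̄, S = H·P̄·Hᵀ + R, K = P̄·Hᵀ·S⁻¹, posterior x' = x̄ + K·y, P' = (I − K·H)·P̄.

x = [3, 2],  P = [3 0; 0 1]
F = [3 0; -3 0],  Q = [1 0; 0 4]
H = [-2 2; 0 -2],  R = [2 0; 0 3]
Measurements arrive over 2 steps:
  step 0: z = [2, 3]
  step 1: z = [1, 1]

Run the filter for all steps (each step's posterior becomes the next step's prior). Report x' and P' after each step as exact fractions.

step 0: x̄ = F·x = [9, -9]
step 0: P̄ = F·P·Fᵀ + Q = [28 -27; -27 31]
step 0: y = z − H·x̄ = [38, -15]
step 0: S = H·P̄·Hᵀ + R = [454 -232; -232 127]
step 0: K = P̄·Hᵀ·S⁻¹ = [-721/1917 -502/1917; 58/639 -206/639]
step 0: x' = x̄ + K·y = [-2615/1917, -457/639]
step 0: P' = (I − K·H)·P̄ = [1474/1917 251/639; 251/639 103/213]
step 1: x̄ = F·x = [-2615/639, 2615/639]
step 1: P̄ = F·P·Fᵀ + Q = [1687/213 -1474/213; -1474/213 2326/213]
step 1: y = z − H·x̄ = [-9821/639, 5869/639]
step 1: S = H·P̄·Hᵀ + R = [28270/213 -15200/213; -15200/213 9943/213]
step 1: K = P̄·Hᵀ·S⁻¹ = [-42371/117485 -5988/23497; 2280/23497 -7508/23497]
step 1: x' = x̄ + K·y = [-313688/352455, -7843/23497]
step 1: P' = (I − K·H)·P̄ = [87281/117485 8982/23497; 8982/23497 11262/23497]

step 0: x' = [-2615/1917, -457/639], P' = [1474/1917 251/639; 251/639 103/213]
step 1: x' = [-313688/352455, -7843/23497], P' = [87281/117485 8982/23497; 8982/23497 11262/23497]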